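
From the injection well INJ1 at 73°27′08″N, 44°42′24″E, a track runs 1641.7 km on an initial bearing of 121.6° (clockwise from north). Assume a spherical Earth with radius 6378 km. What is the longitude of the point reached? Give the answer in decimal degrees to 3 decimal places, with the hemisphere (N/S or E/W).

72.970°E

INJ1: φ = +73.45222°, λ = +44.70667°
δ = d/R = 1641.7/6378 = 0.257400 rad
φ₂ = arcsin(sin φ₁ cos δ + cos φ₁ sin δ cos θ)
   = arcsin(0.95858·0.96706 + 0.28481·0.25457·-0.52399) = 62.74919°
λ₂ = λ₁ + atan2(sin θ sin δ cos φ₁, cos δ − sin φ₁ sin φ₂) = 72.97021°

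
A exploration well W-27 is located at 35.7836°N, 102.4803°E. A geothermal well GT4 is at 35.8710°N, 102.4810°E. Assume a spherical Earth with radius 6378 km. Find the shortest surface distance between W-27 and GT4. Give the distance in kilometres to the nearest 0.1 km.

9.7 km

Δφ = 0.0874°,  Δλ = 0.0007°
a = sin²(Δφ/2) + cos φ₁ cos φ₂ sin²(Δλ/2) = 0.000001
c = 2·arcsin(√a) = 0.001525 rad = 0.0874°
d = R·c = 6378 × 0.001525 = 9.7 km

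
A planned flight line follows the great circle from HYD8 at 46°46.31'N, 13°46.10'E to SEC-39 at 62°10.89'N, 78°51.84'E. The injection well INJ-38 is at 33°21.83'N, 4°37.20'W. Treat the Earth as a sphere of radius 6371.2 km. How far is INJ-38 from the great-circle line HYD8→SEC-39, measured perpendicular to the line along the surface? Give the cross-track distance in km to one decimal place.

HYD8: φ = +46.77183°, λ = +13.76833°
SEC-39: φ = +62.18150°, λ = +78.86400°
INJ-38: φ = +33.36383°, λ = -4.62000°
δ₁₃ = central angle HYD8→INJ-38 = 0.337650 rad  (haversine)
θ₁₃ = bearing HYD8→INJ-38 = 232.686°,  θ₁₂ = bearing HYD8→SEC-39 = 42.461°
dₓₜ = R·arcsin(sin δ₁₃ · sin(θ₁₃ − θ₁₂)) = 6371.2·arcsin(0.33127·sin(190.225°)) = -374.878 km
|dₓₜ| = 374.878 km

374.9 km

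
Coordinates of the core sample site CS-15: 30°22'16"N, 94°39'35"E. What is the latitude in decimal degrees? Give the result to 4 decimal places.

30.3711°N

30° + 22′/60 + 16″/3600 = 30 + 0.36667 + 0.00444 = 30.3711°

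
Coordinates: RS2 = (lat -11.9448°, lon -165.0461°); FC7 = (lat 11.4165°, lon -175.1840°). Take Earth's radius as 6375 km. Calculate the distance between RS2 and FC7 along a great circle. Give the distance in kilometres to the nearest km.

2830 km

Δφ = 23.3613°,  Δλ = -10.1379°
a = sin²(Δφ/2) + cos φ₁ cos φ₂ sin²(Δλ/2) = 0.048475
c = 2·arcsin(√a) = 0.443978 rad = 25.4381°
d = R·c = 6375 × 0.443978 = 2830.4 km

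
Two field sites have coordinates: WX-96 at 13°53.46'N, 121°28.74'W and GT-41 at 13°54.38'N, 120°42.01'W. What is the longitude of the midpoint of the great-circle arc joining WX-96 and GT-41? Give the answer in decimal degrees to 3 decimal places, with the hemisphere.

121.090°W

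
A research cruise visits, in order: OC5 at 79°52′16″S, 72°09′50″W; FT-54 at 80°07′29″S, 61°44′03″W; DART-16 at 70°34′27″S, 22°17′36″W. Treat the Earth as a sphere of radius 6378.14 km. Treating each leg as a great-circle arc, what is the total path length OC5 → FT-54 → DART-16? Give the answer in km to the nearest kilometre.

1685 km

OC5: φ = -79.87111°, λ = -72.16389°
FT-54: φ = -80.12472°, λ = -61.73417°
DART-16: φ = -70.57417°, λ = -22.29333°
OC5→FT-54: c = 0.031880 rad, d = 203.34 km
FT-54→DART-16: c = 0.232252 rad, d = 1481.34 km
Total = 203.34 + 1481.34 = 1684.67 km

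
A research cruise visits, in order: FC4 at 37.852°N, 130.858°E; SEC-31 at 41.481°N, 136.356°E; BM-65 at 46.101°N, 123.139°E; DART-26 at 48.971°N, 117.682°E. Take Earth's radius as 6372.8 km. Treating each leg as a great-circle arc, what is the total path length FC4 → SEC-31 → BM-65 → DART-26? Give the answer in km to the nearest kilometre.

2316 km

FC4→SEC-31: c = 0.097266 rad, d = 619.85 km
SEC-31→BM-65: c = 0.184704 rad, d = 1177.08 km
BM-65→DART-26: c = 0.081474 rad, d = 519.22 km
Total = 619.85 + 1177.08 + 519.22 = 2316.16 km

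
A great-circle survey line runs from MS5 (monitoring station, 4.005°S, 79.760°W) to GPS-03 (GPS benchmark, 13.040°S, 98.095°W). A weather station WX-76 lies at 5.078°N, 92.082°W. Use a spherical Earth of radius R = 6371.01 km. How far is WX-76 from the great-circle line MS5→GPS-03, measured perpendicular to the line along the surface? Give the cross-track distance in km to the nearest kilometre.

1525 km

δ₁₃ = central angle MS5→WX-76 = 0.266984 rad  (haversine)
θ₁₃ = bearing MS5→WX-76 = 306.320°,  θ₁₂ = bearing MS5→GPS-03 = 242.359°
dₓₜ = R·arcsin(sin δ₁₃ · sin(θ₁₃ − θ₁₂)) = 6371.01·arcsin(0.26382·sin(63.961°)) = 1524.729 km
|dₓₜ| = 1524.729 km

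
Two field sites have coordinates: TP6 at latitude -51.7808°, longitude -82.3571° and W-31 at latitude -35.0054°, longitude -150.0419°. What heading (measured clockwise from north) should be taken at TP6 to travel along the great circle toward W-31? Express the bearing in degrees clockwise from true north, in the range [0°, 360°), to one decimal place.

Δλ = -67.6848°
y = sin Δλ · cos φ₂ = -0.757755
x = cos φ₁ sin φ₂ − sin φ₁ cos φ₂ cos Δλ = -0.110556
θ = atan2(y, x) = -98.3009° → 261.6991° (mod 360°)

261.7°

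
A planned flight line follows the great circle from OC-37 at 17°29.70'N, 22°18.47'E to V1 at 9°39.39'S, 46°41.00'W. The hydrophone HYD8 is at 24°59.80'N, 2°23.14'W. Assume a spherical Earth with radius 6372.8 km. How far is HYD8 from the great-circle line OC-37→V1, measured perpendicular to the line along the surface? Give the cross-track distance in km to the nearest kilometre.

OC-37: φ = +17.49500°, λ = +22.30783°
V1: φ = -9.65650°, λ = -46.68333°
HYD8: φ = +24.99667°, λ = -2.38567°
δ₁₃ = central angle OC-37→HYD8 = 0.421697 rad  (haversine)
θ₁₃ = bearing OC-37→HYD8 = 292.324°,  θ₁₂ = bearing OC-37→V1 = 253.865°
dₓₜ = R·arcsin(sin δ₁₃ · sin(θ₁₃ − θ₁₂)) = 6372.8·arcsin(0.40931·sin(38.458°)) = 1640.354 km
|dₓₜ| = 1640.354 km

1640 km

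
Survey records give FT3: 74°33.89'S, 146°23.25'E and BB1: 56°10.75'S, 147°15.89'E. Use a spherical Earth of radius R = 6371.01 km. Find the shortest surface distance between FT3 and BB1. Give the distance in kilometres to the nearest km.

2045 km

FT3: φ = -74.56483°, λ = +146.38750°
BB1: φ = -56.17917°, λ = +147.26483°
Δφ = 18.3857°,  Δλ = 0.8773°
a = sin²(Δφ/2) + cos φ₁ cos φ₂ sin²(Δλ/2) = 0.025531
c = 2·arcsin(√a) = 0.320945 rad = 18.3888°
d = R·c = 6371.01 × 0.320945 = 2044.7 km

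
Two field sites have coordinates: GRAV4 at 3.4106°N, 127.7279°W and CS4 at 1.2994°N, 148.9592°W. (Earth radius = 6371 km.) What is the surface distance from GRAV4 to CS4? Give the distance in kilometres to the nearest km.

2370 km

Δφ = -2.1112°,  Δλ = -21.2313°
a = sin²(Δφ/2) + cos φ₁ cos φ₂ sin²(Δλ/2) = 0.034208
c = 2·arcsin(√a) = 0.372048 rad = 21.3168°
d = R·c = 6371 × 0.372048 = 2370.3 km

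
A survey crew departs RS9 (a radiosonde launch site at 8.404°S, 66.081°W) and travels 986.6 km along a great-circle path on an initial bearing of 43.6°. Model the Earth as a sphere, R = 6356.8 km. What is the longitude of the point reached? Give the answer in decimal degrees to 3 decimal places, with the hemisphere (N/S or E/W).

δ = d/R = 986.6/6356.8 = 0.155204 rad
φ₂ = arcsin(sin φ₁ cos δ + cos φ₁ sin δ cos θ)
   = arcsin(-0.14615·0.98798 + 0.98926·0.15458·0.72417) = -1.92858°
λ₂ = λ₁ + atan2(sin θ sin δ cos φ₁, cos δ − sin φ₁ sin φ₂) = -59.95802°

59.958°W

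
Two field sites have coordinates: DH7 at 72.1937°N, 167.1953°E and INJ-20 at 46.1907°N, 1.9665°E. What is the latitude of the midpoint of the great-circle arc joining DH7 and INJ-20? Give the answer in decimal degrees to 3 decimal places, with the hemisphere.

76.425°N

Bx = cos φ₂ cos Δλ = -0.669382,  By = cos φ₂ sin Δλ = -0.176499
φₘ = atan2(sin φ₁ + sin φ₂, √((cos φ₁ + Bx)² + By²)) = 76.42468°
λₘ = λ₁ + atan2(By, cos φ₁ + Bx) = 13.08924°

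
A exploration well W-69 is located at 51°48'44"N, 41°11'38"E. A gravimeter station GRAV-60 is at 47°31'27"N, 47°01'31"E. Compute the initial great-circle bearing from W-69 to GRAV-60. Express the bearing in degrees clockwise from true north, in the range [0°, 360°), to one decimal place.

136.4°

W-69: φ = +51.81222°, λ = +41.19389°
GRAV-60: φ = +47.52417°, λ = +47.02528°
Δλ = 5.8314°
y = sin Δλ · cos φ₂ = 0.068609
x = cos φ₁ sin φ₂ − sin φ₁ cos φ₂ cos Δλ = -0.072024
θ = atan2(y, x) = 136.3910° → 136.3910° (mod 360°)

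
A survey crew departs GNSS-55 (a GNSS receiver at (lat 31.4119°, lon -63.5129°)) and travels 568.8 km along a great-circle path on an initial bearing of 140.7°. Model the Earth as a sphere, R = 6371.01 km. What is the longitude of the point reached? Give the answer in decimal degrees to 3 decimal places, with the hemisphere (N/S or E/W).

59.866°W

δ = d/R = 568.8/6371.01 = 0.089279 rad
φ₂ = arcsin(sin φ₁ cos δ + cos φ₁ sin δ cos θ)
   = arcsin(0.52119·0.99602 + 0.85344·0.08916·-0.77384) = 27.40174°
λ₂ = λ₁ + atan2(sin θ sin δ cos φ₁, cos δ − sin φ₁ sin φ₂) = -59.86587°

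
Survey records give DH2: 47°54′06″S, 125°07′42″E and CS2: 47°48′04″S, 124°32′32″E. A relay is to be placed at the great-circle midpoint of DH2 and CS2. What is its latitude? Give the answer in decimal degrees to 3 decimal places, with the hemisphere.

47.852°S

DH2: φ = -47.90167°, λ = +125.12833°
CS2: φ = -47.80111°, λ = +124.54222°
Bx = cos φ₂ cos Δλ = 0.671671,  By = cos φ₂ sin Δλ = -0.006871
φₘ = atan2(sin φ₁ + sin φ₂, √((cos φ₁ + Bx)² + By²)) = -47.85176°
λₘ = λ₁ + atan2(By, cos φ₁ + Bx) = 124.83499°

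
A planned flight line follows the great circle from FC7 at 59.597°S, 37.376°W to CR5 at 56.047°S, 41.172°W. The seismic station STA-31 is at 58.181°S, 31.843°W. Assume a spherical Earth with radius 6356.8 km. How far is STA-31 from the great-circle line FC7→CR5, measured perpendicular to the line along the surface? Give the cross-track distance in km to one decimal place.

δ₁₃ = central angle FC7→STA-31 = 0.055659 rad  (haversine)
θ₁₃ = bearing FC7→STA-31 = 66.038°,  θ₁₂ = bearing FC7→CR5 = 328.720°
dₓₜ = R·arcsin(sin δ₁₃ · sin(θ₁₃ − θ₁₂)) = 6356.8·arcsin(0.05563·sin(-262.682°)) = 350.926 km
|dₓₜ| = 350.926 km

350.9 km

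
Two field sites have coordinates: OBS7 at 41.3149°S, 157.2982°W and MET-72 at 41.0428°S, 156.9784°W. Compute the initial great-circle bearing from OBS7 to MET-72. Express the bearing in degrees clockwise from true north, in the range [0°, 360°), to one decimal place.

Δλ = 0.3198°
y = sin Δλ · cos φ₂ = 0.004210
x = cos φ₁ sin φ₂ − sin φ₁ cos φ₂ cos Δλ = 0.004741
θ = atan2(y, x) = 41.6014° → 41.6014° (mod 360°)

41.6°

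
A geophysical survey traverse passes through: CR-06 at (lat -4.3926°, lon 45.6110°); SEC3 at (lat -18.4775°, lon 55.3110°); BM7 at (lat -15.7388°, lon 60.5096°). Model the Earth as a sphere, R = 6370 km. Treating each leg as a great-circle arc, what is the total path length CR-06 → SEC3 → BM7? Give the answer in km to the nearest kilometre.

2518 km

CR-06→SEC3: c = 0.296324 rad, d = 1887.58 km
SEC3→BM7: c = 0.099007 rad, d = 630.68 km
Total = 1887.58 + 630.68 = 2518.26 km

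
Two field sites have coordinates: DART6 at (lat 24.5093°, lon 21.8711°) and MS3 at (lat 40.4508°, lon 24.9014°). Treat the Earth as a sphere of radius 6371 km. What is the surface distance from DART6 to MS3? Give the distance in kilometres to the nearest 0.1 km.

1794.9 km

Δφ = 15.9415°,  Δλ = 3.0303°
a = sin²(Δφ/2) + cos φ₁ cos φ₂ sin²(Δλ/2) = 0.019713
c = 2·arcsin(√a) = 0.281735 rad = 16.1422°
d = R·c = 6371 × 0.281735 = 1794.9 km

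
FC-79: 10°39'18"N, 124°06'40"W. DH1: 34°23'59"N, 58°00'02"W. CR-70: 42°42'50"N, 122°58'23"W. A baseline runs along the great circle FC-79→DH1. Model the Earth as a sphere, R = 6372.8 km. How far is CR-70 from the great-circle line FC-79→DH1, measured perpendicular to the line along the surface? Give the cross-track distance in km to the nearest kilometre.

FC-79: φ = +10.65500°, λ = -124.11111°
DH1: φ = +34.39972°, λ = -58.00056°
CR-70: φ = +42.71389°, λ = -122.97306°
δ₁₃ = central angle FC-79→CR-70 = 0.559801 rad  (haversine)
θ₁₃ = bearing FC-79→CR-70 = 1.575°,  θ₁₂ = bearing FC-79→DH1 = 56.813°
dₓₜ = R·arcsin(sin δ₁₃ · sin(θ₁₃ − θ₁₂)) = 6372.8·arcsin(0.53102·sin(-55.238°)) = -2876.832 km
|dₓₜ| = 2876.832 km

2877 km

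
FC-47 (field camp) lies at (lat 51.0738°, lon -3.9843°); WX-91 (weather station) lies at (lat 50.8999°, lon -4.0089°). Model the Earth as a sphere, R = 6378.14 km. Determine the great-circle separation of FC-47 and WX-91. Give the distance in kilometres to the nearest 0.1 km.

19.4 km

Δφ = -0.1739°,  Δλ = -0.0246°
a = sin²(Δφ/2) + cos φ₁ cos φ₂ sin²(Δλ/2) = 0.000002
c = 2·arcsin(√a) = 0.003047 rad = 0.1746°
d = R·c = 6378.14 × 0.003047 = 19.4 km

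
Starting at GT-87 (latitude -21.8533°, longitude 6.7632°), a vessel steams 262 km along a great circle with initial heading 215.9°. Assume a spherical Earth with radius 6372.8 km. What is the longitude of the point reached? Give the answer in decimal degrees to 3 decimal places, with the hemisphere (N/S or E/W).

δ = d/R = 262/6372.8 = 0.041112 rad
φ₂ = arcsin(sin φ₁ cos δ + cos φ₁ sin δ cos θ)
   = arcsin(-0.37223·0.99916 + 0.92814·0.04110·-0.81004) = -23.75444°
λ₂ = λ₁ + atan2(sin θ sin δ cos φ₁, cos δ − sin φ₁ sin φ₂) = 5.25437°

5.254°E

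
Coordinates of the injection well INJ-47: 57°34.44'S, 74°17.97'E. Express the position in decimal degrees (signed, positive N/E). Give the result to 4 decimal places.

-57.5740°, +74.2995°

lat: 57.5740° S → -57.5740°
lon: 74.2995° E → +74.2995°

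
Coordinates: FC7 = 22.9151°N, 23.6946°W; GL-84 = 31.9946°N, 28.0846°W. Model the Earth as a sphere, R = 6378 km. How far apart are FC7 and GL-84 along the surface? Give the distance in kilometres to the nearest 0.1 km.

1099.5 km

Δφ = 9.0795°,  Δλ = -4.3900°
a = sin²(Δφ/2) + cos φ₁ cos φ₂ sin²(Δλ/2) = 0.007411
c = 2·arcsin(√a) = 0.172385 rad = 9.8769°
d = R·c = 6378 × 0.172385 = 1099.5 km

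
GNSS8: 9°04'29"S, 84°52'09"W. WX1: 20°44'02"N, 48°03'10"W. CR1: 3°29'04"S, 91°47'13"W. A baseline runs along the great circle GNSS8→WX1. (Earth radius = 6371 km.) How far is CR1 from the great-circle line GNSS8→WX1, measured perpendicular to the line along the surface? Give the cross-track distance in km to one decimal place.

965.3 km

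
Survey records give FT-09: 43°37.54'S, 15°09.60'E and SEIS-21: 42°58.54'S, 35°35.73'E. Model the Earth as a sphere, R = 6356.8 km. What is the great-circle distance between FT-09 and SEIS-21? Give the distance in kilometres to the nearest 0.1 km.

FT-09: φ = -43.62567°, λ = +15.16000°
SEIS-21: φ = -42.97567°, λ = +35.59550°
Δφ = 0.6500°,  Δλ = 20.4355°
a = sin²(Δφ/2) + cos φ₁ cos φ₂ sin²(Δλ/2) = 0.016697
c = 2·arcsin(√a) = 0.259162 rad = 14.8489°
d = R·c = 6356.8 × 0.259162 = 1647.4 km

1647.4 km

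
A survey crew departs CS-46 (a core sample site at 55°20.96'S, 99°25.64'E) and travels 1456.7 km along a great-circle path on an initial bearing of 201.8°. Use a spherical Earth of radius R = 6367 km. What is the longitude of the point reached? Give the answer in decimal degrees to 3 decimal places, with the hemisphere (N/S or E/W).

CS-46: φ = -55.34933°, λ = +99.42733°
δ = d/R = 1456.7/6367 = 0.228789 rad
φ₂ = arcsin(sin φ₁ cos δ + cos φ₁ sin δ cos θ)
   = arcsin(-0.82263·0.97394 + 0.56857·0.22680·-0.92849) = -67.06194°
λ₂ = λ₁ + atan2(sin θ sin δ cos φ₁, cos δ − sin φ₁ sin φ₂) = 86.94671°

86.947°E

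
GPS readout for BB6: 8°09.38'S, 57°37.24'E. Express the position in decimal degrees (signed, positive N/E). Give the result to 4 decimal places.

lat: 8.1563° S → -8.1563°
lon: 57.6207° E → +57.6207°

-8.1563°, +57.6207°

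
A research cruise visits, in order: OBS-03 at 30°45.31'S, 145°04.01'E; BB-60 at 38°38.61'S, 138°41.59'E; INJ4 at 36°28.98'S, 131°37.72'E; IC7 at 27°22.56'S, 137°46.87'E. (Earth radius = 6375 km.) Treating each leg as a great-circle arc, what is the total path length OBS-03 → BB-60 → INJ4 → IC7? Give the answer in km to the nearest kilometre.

OBS-03: φ = -30.75517°, λ = +145.06683°
BB-60: φ = -38.64350°, λ = +138.69317°
INJ4: φ = -36.48300°, λ = +131.62867°
IC7: φ = -27.37600°, λ = +137.78117°
OBS-03→BB-60: c = 0.165180 rad, d = 1053.02 km
BB-60→INJ4: c = 0.104722 rad, d = 667.60 km
INJ4→IC7: c = 0.183111 rad, d = 1167.33 km
Total = 1053.02 + 667.60 + 1167.33 = 2887.96 km

2888 km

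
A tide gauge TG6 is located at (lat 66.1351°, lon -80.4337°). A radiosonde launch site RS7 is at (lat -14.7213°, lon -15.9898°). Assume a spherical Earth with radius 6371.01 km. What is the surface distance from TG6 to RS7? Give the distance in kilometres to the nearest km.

Δφ = -80.8564°,  Δλ = 64.4439°
a = sin²(Δφ/2) + cos φ₁ cos φ₂ sin²(Δλ/2) = 0.531793
c = 2·arcsin(√a) = 1.634425 rad = 93.6457°
d = R·c = 6371.01 × 1.634425 = 10412.9 km

10413 km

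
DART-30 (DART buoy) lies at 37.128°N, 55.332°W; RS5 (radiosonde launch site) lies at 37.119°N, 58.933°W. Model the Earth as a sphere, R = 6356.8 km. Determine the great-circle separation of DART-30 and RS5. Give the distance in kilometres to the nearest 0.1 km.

318.5 km

Δφ = -0.0090°,  Δλ = -3.6010°
a = sin²(Δφ/2) + cos φ₁ cos φ₂ sin²(Δλ/2) = 0.000628
c = 2·arcsin(√a) = 0.050109 rad = 2.8711°
d = R·c = 6356.8 × 0.050109 = 318.5 km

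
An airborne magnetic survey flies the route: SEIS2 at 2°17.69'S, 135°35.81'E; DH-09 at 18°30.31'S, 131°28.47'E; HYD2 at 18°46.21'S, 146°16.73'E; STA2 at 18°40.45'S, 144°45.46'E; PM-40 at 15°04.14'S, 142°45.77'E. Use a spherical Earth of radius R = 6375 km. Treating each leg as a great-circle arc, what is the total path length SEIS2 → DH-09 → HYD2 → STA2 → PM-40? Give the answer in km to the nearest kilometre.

SEIS2: φ = -2.29483°, λ = +135.59683°
DH-09: φ = -18.50517°, λ = +131.47450°
HYD2: φ = -18.77017°, λ = +146.27883°
STA2: φ = -18.67417°, λ = +144.75767°
PM-40: φ = -15.06900°, λ = +142.76283°
SEIS2→DH-09: c = 0.291576 rad, d = 1858.80 km
DH-09→HYD2: c = 0.244808 rad, d = 1560.65 km
HYD2→STA2: c = 0.025200 rad, d = 160.65 km
STA2→PM-40: c = 0.071195 rad, d = 453.87 km
Total = 1858.80 + 1560.65 + 160.65 + 453.87 = 4033.97 km

4034 km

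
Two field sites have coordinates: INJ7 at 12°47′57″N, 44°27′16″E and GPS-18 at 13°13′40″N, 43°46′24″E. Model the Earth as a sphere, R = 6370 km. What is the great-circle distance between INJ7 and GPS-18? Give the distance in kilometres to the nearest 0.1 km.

INJ7: φ = +12.79917°, λ = +44.45444°
GPS-18: φ = +13.22778°, λ = +43.77333°
Δφ = 0.4286°,  Δλ = -0.6811°
a = sin²(Δφ/2) + cos φ₁ cos φ₂ sin²(Δλ/2) = 0.000048
c = 2·arcsin(√a) = 0.013788 rad = 0.7900°
d = R·c = 6370 × 0.013788 = 87.8 km

87.8 km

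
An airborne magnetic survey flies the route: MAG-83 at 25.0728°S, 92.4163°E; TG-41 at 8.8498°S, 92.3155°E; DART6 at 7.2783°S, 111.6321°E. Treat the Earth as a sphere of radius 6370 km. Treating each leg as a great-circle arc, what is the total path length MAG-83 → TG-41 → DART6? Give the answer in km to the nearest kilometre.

MAG-83→TG-41: c = 0.283150 rad, d = 1803.66 km
TG-41→DART6: c = 0.334887 rad, d = 2133.23 km
Total = 1803.66 + 2133.23 = 3936.89 km

3937 km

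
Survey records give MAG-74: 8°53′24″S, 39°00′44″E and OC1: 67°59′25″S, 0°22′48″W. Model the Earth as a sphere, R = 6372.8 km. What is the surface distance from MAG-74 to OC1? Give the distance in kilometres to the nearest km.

7182 km

MAG-74: φ = -8.89000°, λ = +39.01222°
OC1: φ = -67.99028°, λ = -0.38000°
Δφ = -59.1003°,  Δλ = -39.3922°
a = sin²(Δφ/2) + cos φ₁ cos φ₂ sin²(Δλ/2) = 0.285290
c = 2·arcsin(√a) = 1.126945 rad = 64.5692°
d = R·c = 6372.8 × 1.126945 = 7181.8 km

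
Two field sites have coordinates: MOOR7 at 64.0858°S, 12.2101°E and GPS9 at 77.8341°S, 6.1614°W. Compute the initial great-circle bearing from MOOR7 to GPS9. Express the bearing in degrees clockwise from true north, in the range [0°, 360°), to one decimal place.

195.0°

Δλ = -18.3715°
y = sin Δλ · cos φ₂ = -0.066421
x = cos φ₁ sin φ₂ − sin φ₁ cos φ₂ cos Δλ = -0.247318
θ = atan2(y, x) = -164.9670° → 195.0330° (mod 360°)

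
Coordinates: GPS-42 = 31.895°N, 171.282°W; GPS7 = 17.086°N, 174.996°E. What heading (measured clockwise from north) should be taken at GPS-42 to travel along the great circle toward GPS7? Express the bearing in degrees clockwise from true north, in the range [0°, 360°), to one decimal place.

Δλ = -13.7220°
y = sin Δλ · cos φ₂ = -0.226742
x = cos φ₁ sin φ₂ − sin φ₁ cos φ₂ cos Δλ = -0.241183
θ = atan2(y, x) = -136.7677° → 223.2323° (mod 360°)

223.2°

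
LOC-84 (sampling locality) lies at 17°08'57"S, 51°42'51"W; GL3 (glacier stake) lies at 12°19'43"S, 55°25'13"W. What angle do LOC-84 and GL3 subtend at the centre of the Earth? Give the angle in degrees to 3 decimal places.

6.006°

LOC-84: φ = -17.14917°, λ = -51.71417°
GL3: φ = -12.32861°, λ = -55.42028°
Δφ = 4.8206°,  Δλ = -3.7061°
a = sin²(Δφ/2) + cos φ₁ cos φ₂ sin²(Δλ/2) = 0.002745
c = 2·arcsin(√a) = 0.104828 rad = 6.0062°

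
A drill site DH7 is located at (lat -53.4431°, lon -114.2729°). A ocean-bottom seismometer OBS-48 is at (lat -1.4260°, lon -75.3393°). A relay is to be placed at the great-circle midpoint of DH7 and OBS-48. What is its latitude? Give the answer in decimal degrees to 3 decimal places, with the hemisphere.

Bx = cos φ₂ cos Δλ = 0.777634,  By = cos φ₂ sin Δλ = 0.628225
φₘ = atan2(sin φ₁ + sin φ₂, √((cos φ₁ + Bx)² + By²)) = -28.74024°
λₘ = λ₁ + atan2(By, cos φ₁ + Bx) = -89.69016°

28.740°S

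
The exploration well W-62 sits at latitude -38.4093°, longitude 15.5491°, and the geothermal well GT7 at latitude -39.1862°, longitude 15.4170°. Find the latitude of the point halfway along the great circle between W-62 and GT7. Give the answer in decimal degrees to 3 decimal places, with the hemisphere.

38.798°S

Bx = cos φ₂ cos Δλ = 0.775095,  By = cos φ₂ sin Δλ = -0.001787
φₘ = atan2(sin φ₁ + sin φ₂, √((cos φ₁ + Bx)² + By²)) = -38.79777°
λₘ = λ₁ + atan2(By, cos φ₁ + Bx) = 15.48341°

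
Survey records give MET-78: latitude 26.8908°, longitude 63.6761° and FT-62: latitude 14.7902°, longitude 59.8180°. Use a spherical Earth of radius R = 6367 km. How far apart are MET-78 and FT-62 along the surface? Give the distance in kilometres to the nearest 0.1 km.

1402.8 km

Δφ = -12.1006°,  Δλ = -3.8581°
a = sin²(Δφ/2) + cos φ₁ cos φ₂ sin²(Δλ/2) = 0.012087
c = 2·arcsin(√a) = 0.220323 rad = 12.6236°
d = R·c = 6367 × 0.220323 = 1402.8 km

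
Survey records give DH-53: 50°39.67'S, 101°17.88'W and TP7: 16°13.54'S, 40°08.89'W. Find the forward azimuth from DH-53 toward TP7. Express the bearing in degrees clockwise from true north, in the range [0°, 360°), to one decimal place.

77.8°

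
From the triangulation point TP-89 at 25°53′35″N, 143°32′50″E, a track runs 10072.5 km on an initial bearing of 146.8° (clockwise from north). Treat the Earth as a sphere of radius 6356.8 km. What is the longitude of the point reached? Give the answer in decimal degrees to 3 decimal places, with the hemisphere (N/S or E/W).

159.266°W

TP-89: φ = +25.89306°, λ = +143.54722°
δ = d/R = 10072.5/6356.8 = 1.584524 rad
φ₂ = arcsin(sin φ₁ cos δ + cos φ₁ sin δ cos θ)
   = arcsin(0.43669·-0.01373 + 0.89961·0.99991·-0.83676) = -49.34846°
λ₂ = λ₁ + atan2(sin θ sin δ cos φ₁, cos δ − sin φ₁ sin φ₂) = -159.26597°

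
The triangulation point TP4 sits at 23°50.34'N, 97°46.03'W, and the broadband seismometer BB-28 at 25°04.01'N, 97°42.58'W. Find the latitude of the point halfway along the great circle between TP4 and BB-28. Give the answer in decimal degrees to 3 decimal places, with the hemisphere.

24.453°N

TP4: φ = +23.83900°, λ = -97.76717°
BB-28: φ = +25.06683°, λ = -97.70967°
Bx = cos φ₂ cos Δλ = 0.905814,  By = cos φ₂ sin Δλ = 0.000909
φₘ = atan2(sin φ₁ + sin φ₂, √((cos φ₁ + Bx)² + By²)) = 24.45292°
λₘ = λ₁ + atan2(By, cos φ₁ + Bx) = -97.73856°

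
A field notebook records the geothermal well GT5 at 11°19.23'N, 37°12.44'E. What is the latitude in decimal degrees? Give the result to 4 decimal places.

11.3205°N

11° + 19.23′/60 = 11 + 0.32050 = 11.3205°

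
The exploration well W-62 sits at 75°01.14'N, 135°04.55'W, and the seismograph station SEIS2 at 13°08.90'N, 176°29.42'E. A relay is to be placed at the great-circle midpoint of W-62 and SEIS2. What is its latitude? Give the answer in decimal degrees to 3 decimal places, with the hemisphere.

W-62: φ = +75.01900°, λ = -135.07583°
SEIS2: φ = +13.14833°, λ = +176.49033°
Bx = cos φ₂ cos Δλ = 0.646091,  By = cos φ₂ sin Δλ = -0.728576
φₘ = atan2(sin φ₁ + sin φ₂, √((cos φ₁ + Bx)² + By²)) = 45.77788°
λₘ = λ₁ + atan2(By, cos φ₁ + Bx) = -173.92454°

45.778°N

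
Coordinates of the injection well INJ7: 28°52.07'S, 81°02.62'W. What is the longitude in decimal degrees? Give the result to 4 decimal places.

81.0437°W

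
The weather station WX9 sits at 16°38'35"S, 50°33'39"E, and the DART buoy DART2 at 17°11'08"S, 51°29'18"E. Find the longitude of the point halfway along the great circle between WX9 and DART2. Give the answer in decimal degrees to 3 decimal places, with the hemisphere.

51.024°E

WX9: φ = -16.64306°, λ = +50.56083°
DART2: φ = -17.18556°, λ = +51.48833°
Bx = cos φ₂ cos Δλ = 0.955228,  By = cos φ₂ sin Δλ = 0.015465
φₘ = atan2(sin φ₁ + sin φ₂, √((cos φ₁ + Bx)² + By²)) = -16.91483°
λₘ = λ₁ + atan2(By, cos φ₁ + Bx) = 51.02392°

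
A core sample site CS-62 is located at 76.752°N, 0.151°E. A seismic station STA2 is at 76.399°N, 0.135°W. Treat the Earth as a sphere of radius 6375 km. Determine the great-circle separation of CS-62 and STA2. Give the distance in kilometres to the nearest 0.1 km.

40.0 km

Δφ = -0.3530°,  Δλ = -0.2860°
a = sin²(Δφ/2) + cos φ₁ cos φ₂ sin²(Δλ/2) = 0.000010
c = 2·arcsin(√a) = 0.006269 rad = 0.3592°
d = R·c = 6375 × 0.006269 = 40.0 km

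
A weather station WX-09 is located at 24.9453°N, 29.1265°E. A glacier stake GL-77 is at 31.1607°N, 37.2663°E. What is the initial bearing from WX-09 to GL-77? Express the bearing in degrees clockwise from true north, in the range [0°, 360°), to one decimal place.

47.3°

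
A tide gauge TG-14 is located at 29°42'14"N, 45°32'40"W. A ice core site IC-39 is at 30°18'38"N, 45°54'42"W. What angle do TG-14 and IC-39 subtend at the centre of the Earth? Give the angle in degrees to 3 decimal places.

0.685°

TG-14: φ = +29.70389°, λ = -45.54444°
IC-39: φ = +30.31056°, λ = -45.91167°
Δφ = 0.6067°,  Δλ = -0.3672°
a = sin²(Δφ/2) + cos φ₁ cos φ₂ sin²(Δλ/2) = 0.000036
c = 2·arcsin(√a) = 0.011955 rad = 0.6850°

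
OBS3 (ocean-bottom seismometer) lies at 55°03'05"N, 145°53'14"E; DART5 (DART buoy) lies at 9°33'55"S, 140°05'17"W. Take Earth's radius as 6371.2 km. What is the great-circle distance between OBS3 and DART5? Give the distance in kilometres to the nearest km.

OBS3: φ = +55.05139°, λ = +145.88722°
DART5: φ = -9.56528°, λ = -140.08806°
Δφ = -64.6167°,  Δλ = 74.0247°
a = sin²(Δφ/2) + cos φ₁ cos φ₂ sin²(Δλ/2) = 0.490369
c = 2·arcsin(√a) = 1.551533 rad = 88.8963°
d = R·c = 6371.2 × 1.551533 = 9885.1 km

9885 km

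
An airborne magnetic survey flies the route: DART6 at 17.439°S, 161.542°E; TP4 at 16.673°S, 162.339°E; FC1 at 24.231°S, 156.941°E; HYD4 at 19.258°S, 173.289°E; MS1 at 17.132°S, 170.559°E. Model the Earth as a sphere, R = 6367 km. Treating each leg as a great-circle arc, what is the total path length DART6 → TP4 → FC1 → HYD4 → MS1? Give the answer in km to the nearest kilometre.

3277 km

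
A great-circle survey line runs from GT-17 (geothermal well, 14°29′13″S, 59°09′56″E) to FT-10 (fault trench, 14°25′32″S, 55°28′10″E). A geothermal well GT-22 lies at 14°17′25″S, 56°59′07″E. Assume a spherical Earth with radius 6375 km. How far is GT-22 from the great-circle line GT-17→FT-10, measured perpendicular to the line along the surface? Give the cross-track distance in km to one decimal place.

18.6 km

GT-17: φ = -14.48694°, λ = +59.16556°
FT-10: φ = -14.42556°, λ = +55.46944°
GT-22: φ = -14.29028°, λ = +56.98528°
δ₁₃ = central angle GT-17→GT-22 = 0.037019 rad  (haversine)
θ₁₃ = bearing GT-17→GT-22 = 275.049°,  θ₁₂ = bearing GT-17→FT-10 = 270.521°
dₓₜ = R·arcsin(sin δ₁₃ · sin(θ₁₃ − θ₁₂)) = 6375·arcsin(0.03701·sin(4.528°)) = 18.626 km
|dₓₜ| = 18.626 km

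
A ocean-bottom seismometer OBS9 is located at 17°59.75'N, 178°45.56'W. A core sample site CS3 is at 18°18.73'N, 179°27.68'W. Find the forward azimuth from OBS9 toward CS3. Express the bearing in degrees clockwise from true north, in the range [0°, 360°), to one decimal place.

OBS9: φ = +17.99583°, λ = -178.75933°
CS3: φ = +18.31217°, λ = -179.46133°
Δλ = -0.7020°
y = sin Δλ · cos φ₂ = -0.011631
x = cos φ₁ sin φ₂ − sin φ₁ cos φ₂ cos Δλ = 0.005543
θ = atan2(y, x) = -64.5196° → 295.4804° (mod 360°)

295.5°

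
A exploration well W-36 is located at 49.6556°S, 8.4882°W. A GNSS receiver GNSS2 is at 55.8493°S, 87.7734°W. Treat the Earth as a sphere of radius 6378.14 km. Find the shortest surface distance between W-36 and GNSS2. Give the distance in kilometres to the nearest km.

Δφ = -6.1937°,  Δλ = -79.2852°
a = sin²(Δφ/2) + cos φ₁ cos φ₂ sin²(Δλ/2) = 0.150845
c = 2·arcsin(√a) = 0.797764 rad = 45.7085°
d = R·c = 6378.14 × 0.797764 = 5088.2 km

5088 km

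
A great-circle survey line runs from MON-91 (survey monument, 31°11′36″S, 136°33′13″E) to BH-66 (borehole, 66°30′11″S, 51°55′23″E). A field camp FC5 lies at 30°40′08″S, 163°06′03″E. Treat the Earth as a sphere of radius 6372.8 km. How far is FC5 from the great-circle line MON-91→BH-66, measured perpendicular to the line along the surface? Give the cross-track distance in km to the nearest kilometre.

2338 km

MON-91: φ = -31.19333°, λ = +136.55361°
BH-66: φ = -66.50306°, λ = +51.92306°
FC5: φ = -30.66889°, λ = +163.10083°
δ₁₃ = central angle MON-91→FC5 = 0.396593 rad  (haversine)
θ₁₃ = bearing MON-91→FC5 = 95.618°,  θ₁₂ = bearing MON-91→BH-66 = 207.419°
dₓₜ = R·arcsin(sin δ₁₃ · sin(θ₁₃ − θ₁₂)) = 6372.8·arcsin(0.38628·sin(-111.801°)) = -2337.685 km
|dₓₜ| = 2337.685 km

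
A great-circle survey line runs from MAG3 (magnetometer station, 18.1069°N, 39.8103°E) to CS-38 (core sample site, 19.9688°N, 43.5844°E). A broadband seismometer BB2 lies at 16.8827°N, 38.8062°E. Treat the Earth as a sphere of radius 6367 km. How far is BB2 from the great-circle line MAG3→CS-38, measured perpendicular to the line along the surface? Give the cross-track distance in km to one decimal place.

δ₁₃ = central angle MAG3→BB2 = 0.027127 rad  (haversine)
θ₁₃ = bearing MAG3→BB2 = 218.187°,  θ₁₂ = bearing MAG3→CS-38 = 61.834°
dₓₜ = R·arcsin(sin δ₁₃ · sin(θ₁₃ − θ₁₂)) = 6367·arcsin(0.02712·sin(156.353°)) = 69.271 km
|dₓₜ| = 69.271 km

69.3 km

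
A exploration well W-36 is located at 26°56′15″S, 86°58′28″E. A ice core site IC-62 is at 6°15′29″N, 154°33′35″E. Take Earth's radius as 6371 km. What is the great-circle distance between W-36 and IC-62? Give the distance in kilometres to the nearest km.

8143 km

W-36: φ = -26.93750°, λ = +86.97444°
IC-62: φ = +6.25806°, λ = +154.55972°
Δφ = 33.1956°,  Δλ = 67.5853°
a = sin²(Δφ/2) + cos φ₁ cos φ₂ sin²(Δλ/2) = 0.355736
c = 2·arcsin(√a) = 1.278106 rad = 73.2301°
d = R·c = 6371 × 1.278106 = 8142.8 km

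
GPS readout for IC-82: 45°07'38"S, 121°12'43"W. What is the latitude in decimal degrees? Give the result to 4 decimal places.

45° + 7′/60 + 38″/3600 = 45 + 0.11667 + 0.01056 = 45.1272°

45.1272°S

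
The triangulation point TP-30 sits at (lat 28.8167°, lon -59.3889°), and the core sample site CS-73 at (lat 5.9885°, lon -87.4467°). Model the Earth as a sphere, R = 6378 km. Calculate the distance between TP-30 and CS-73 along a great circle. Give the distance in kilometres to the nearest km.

Δφ = -22.8282°,  Δλ = -28.0578°
a = sin²(Δφ/2) + cos φ₁ cos φ₂ sin²(Δλ/2) = 0.090369
c = 2·arcsin(√a) = 0.610674 rad = 34.9891°
d = R·c = 6378 × 0.610674 = 3894.9 km

3895 km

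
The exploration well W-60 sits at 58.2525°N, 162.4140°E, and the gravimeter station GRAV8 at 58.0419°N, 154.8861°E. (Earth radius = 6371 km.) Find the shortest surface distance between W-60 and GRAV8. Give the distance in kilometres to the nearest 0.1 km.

Δφ = -0.2106°,  Δλ = -7.5279°
a = sin²(Δφ/2) + cos φ₁ cos φ₂ sin²(Δλ/2) = 0.001204
c = 2·arcsin(√a) = 0.069399 rad = 3.9763°
d = R·c = 6371 × 0.069399 = 442.1 km

442.1 km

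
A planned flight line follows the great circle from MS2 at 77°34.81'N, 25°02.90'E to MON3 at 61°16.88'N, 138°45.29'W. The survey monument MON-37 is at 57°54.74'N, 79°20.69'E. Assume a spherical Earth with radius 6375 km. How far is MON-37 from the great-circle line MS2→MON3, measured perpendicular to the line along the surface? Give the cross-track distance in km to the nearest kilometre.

2606 km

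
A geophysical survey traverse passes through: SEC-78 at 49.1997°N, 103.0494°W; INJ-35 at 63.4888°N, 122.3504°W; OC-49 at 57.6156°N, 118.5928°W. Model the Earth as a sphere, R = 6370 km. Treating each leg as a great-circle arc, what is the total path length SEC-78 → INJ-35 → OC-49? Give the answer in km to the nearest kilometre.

2652 km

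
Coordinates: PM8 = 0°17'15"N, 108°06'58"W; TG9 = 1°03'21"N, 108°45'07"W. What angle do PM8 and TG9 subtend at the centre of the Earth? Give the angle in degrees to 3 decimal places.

0.997°

PM8: φ = +0.28750°, λ = -108.11611°
TG9: φ = +1.05583°, λ = -108.75194°
Δφ = 0.7683°,  Δλ = -0.6358°
a = sin²(Δφ/2) + cos φ₁ cos φ₂ sin²(Δλ/2) = 0.000076
c = 2·arcsin(√a) = 0.017406 rad = 0.9973°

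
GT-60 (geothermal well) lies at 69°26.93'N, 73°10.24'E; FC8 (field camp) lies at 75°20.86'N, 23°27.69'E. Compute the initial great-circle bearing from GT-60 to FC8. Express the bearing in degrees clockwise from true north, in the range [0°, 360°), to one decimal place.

GT-60: φ = +69.44883°, λ = +73.17067°
FC8: φ = +75.34767°, λ = +23.46150°
Δλ = -49.7092°
y = sin Δλ · cos φ₂ = -0.192946
x = cos φ₁ sin φ₂ − sin φ₁ cos φ₂ cos Δλ = 0.186461
θ = atan2(y, x) = -45.9792° → 314.0208° (mod 360°)

314.0°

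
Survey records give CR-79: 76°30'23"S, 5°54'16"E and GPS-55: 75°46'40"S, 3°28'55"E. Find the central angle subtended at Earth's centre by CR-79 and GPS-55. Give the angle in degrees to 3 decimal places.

CR-79: φ = -76.50639°, λ = +5.90444°
GPS-55: φ = -75.77778°, λ = +3.48194°
Δφ = 0.7286°,  Δλ = -2.4225°
a = sin²(Δφ/2) + cos φ₁ cos φ₂ sin²(Δλ/2) = 0.000066
c = 2·arcsin(√a) = 0.016254 rad = 0.9313°

0.931°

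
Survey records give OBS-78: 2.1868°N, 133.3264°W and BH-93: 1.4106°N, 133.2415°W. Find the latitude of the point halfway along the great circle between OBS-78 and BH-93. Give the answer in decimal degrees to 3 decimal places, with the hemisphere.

Bx = cos φ₂ cos Δλ = 0.999696,  By = cos φ₂ sin Δλ = 0.001481
φₘ = atan2(sin φ₁ + sin φ₂, √((cos φ₁ + Bx)² + By²)) = 1.79870°
λₘ = λ₁ + atan2(By, cos φ₁ + Bx) = -133.28394°

1.799°N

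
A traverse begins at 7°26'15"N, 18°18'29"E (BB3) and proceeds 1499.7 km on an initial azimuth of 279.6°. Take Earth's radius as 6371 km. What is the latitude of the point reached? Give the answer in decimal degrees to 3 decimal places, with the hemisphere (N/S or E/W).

9.465°N

BB3: φ = +7.43750°, λ = +18.30806°
δ = d/R = 1499.7/6371 = 0.235395 rad
φ₂ = arcsin(sin φ₁ cos δ + cos φ₁ sin δ cos θ)
   = arcsin(0.12944·0.97242 + 0.99159·0.23323·0.16677) = 9.46485°
λ₂ = λ₁ + atan2(sin θ sin δ cos φ₁, cos δ − sin φ₁ sin φ₂) = 4.82637°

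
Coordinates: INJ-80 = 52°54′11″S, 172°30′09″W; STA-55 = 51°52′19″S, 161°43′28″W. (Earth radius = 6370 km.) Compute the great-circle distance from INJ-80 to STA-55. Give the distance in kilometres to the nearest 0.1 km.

INJ-80: φ = -52.90306°, λ = -172.50250°
STA-55: φ = -51.87194°, λ = -161.72444°
Δφ = 1.0311°,  Δλ = 10.7781°
a = sin²(Δφ/2) + cos φ₁ cos φ₂ sin²(Δλ/2) = 0.003366
c = 2·arcsin(√a) = 0.116096 rad = 6.6518°
d = R·c = 6370 × 0.116096 = 739.5 km

739.5 km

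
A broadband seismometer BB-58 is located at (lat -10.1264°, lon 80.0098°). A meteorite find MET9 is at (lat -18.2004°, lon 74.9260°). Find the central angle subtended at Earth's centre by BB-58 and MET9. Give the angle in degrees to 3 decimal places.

Δφ = -8.0740°,  Δλ = -5.0838°
a = sin²(Δφ/2) + cos φ₁ cos φ₂ sin²(Δλ/2) = 0.006796
c = 2·arcsin(√a) = 0.165059 rad = 9.4572°

9.457°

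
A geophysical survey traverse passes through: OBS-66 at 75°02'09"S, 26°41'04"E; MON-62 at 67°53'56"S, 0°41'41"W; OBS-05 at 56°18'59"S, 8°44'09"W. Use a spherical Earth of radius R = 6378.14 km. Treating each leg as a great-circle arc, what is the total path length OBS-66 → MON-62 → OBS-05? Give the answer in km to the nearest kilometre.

2586 km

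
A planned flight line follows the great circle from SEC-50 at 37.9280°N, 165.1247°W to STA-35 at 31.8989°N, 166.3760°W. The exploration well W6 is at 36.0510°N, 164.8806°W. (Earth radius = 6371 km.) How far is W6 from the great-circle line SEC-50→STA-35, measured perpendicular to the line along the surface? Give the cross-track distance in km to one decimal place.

57.9 km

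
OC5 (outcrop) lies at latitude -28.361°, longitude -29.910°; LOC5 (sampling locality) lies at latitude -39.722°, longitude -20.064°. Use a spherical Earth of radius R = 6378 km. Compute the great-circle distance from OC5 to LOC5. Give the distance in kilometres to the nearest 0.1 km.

1554.7 km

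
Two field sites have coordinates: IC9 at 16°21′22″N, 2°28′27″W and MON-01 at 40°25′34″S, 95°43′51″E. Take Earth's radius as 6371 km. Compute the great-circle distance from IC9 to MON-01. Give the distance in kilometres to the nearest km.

IC9: φ = +16.35611°, λ = -2.47417°
MON-01: φ = -40.42611°, λ = +95.73083°
Δφ = -56.7822°,  Δλ = 98.2050°
a = sin²(Δφ/2) + cos φ₁ cos φ₂ sin²(Δλ/2) = 0.643428
c = 2·arcsin(√a) = 1.861740 rad = 106.6699°
d = R·c = 6371 × 1.861740 = 11861.1 km

11861 km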